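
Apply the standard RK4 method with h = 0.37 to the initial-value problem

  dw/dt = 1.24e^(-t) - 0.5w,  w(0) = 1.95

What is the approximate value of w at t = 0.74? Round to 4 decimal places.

RK4: k1 = f(t_n, w_n); k2 = f(t_n + h/2, w_n + (h/2)·k1); k3 = f(t_n + h/2, w_n + (h/2)·k2); k4 = f(t_n + h, w_n + h·k3); w_{n+1} = w_n + (h/6)·(k1 + 2k2 + 2k3 + k4).
t=0.000000, w=1.950000:
  k1 = f(0.000000, 1.950000) = 0.265000
  k2 = f(0.185000, 1.999025) = 0.031057
  k3 = f(0.185000, 1.955746) = 0.052697
  k4 = f(0.370000, 1.969498) = -0.128238
  w ← 1.950000 + (0.37/6)·(k1 + 2k2 + 2k3 + k4) = 1.968763
t=0.370000, w=1.968763:
  k1 = f(0.370000, 1.968763) = -0.127871
  k2 = f(0.555000, 1.945107) = -0.260704
  k3 = f(0.555000, 1.920533) = -0.248417
  k4 = f(0.740000, 1.876849) = -0.346803
  w ← 1.968763 + (0.37/6)·(k1 + 2k2 + 2k3 + k4) = 1.876700
w(0.74) ≈ 1.8767

1.8767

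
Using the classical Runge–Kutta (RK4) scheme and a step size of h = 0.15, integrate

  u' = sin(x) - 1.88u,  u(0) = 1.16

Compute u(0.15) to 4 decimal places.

0.8852

RK4: k1 = f(x_n, u_n); k2 = f(x_n + h/2, u_n + (h/2)·k1); k3 = f(x_n + h/2, u_n + (h/2)·k2); k4 = f(x_n + h, u_n + h·k3); u_{n+1} = u_n + (h/6)·(k1 + 2k2 + 2k3 + k4).
x=0.000000, u=1.160000:
  k1 = f(0.000000, 1.160000) = -2.180800
  k2 = f(0.075000, 0.996440) = -1.798377
  k3 = f(0.075000, 1.025122) = -1.852299
  k4 = f(0.150000, 0.882155) = -1.509014
  u ← 1.160000 + (0.15/6)·(k1 + 2k2 + 2k3 + k4) = 0.885221
u(0.15) ≈ 0.8852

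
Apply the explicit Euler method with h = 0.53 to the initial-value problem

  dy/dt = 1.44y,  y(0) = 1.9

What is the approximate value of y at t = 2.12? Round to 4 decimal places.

Euler: y_{n+1} = y_n + h·f(t_n, y_n).
t=0.000000, y=1.900000: f=2.736000 → y ← 1.900000 + 0.53·2.736000 = 3.350080
t=0.530000, y=3.350080: f=4.824115 → y ← 3.350080 + 0.53·4.824115 = 5.906861
t=1.060000, y=5.906861: f=8.505880 → y ← 5.906861 + 0.53·8.505880 = 10.414977
t=1.590000, y=10.414977: f=14.997567 → y ← 10.414977 + 0.53·14.997567 = 18.363688
y(2.12) ≈ 18.3637

18.3637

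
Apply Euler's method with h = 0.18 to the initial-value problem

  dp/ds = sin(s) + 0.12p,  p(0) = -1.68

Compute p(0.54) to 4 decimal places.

-1.6949

Euler: p_{n+1} = p_n + h·f(s_n, p_n).
s=0.000000, p=-1.680000: f=-0.201600 → p ← -1.680000 + 0.18·(-0.201600) = -1.716288
s=0.180000, p=-1.716288: f=-0.026925 → p ← -1.716288 + 0.18·(-0.026925) = -1.721134
s=0.360000, p=-1.721134: f=0.145738 → p ← -1.721134 + 0.18·0.145738 = -1.694902
p(0.54) ≈ -1.6949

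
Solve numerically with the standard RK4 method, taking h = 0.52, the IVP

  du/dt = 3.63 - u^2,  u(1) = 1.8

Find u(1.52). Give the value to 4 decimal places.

RK4: k1 = f(t_n, u_n); k2 = f(t_n + h/2, u_n + (h/2)·k1); k3 = f(t_n + h/2, u_n + (h/2)·k2); k4 = f(t_n + h, u_n + h·k3); u_{n+1} = u_n + (h/6)·(k1 + 2k2 + 2k3 + k4).
t=1.000000, u=1.800000:
  k1 = f(1.000000, 1.800000) = 0.390000
  k2 = f(1.260000, 1.901400) = 0.014678
  k3 = f(1.260000, 1.803816) = 0.376247
  k4 = f(1.520000, 1.995648) = -0.352612
  u ← 1.800000 + (0.52/6)·(k1 + 2k2 + 2k3 + k4) = 1.871001
u(1.52) ≈ 1.8710

1.8710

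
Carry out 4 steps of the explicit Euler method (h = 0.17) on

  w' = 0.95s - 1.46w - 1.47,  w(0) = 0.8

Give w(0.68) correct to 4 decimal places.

-0.2905

Euler: w_{n+1} = w_n + h·f(s_n, w_n).
s=0.000000, w=0.800000: f=-2.638000 → w ← 0.800000 + 0.17·(-2.638000) = 0.351540
s=0.170000, w=0.351540: f=-1.821748 → w ← 0.351540 + 0.17·(-1.821748) = 0.041843
s=0.340000, w=0.041843: f=-1.208090 → w ← 0.041843 + 0.17·(-1.208090) = -0.163533
s=0.510000, w=-0.163533: f=-0.746742 → w ← -0.163533 + 0.17·(-0.746742) = -0.290479
w(0.68) ≈ -0.2905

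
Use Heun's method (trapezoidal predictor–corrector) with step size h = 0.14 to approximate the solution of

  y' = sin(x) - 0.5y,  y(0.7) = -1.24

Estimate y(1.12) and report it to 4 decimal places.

-0.7070

Heun: k1 = f(x_n, y_n); k2 = f(x_n + h, y_n + h·k1); y_{n+1} = y_n + (h/2)·(k1 + k2).
x=0.700000, y=-1.240000:
  k1 = f(0.700000, -1.240000) = 1.264218
  k2 = f(0.840000, -1.063010) = 1.276148
  y ← -1.240000 + (0.14/2)·(1.264218 + 1.276148) = -1.062174
x=0.840000, y=-1.062174:
  k1 = f(0.840000, -1.062174) = 1.275730
  k2 = f(0.980000, -0.883572) = 1.272283
  y ← -1.062174 + (0.14/2)·(1.275730 + 1.272283) = -0.883813
x=0.980000, y=-0.883813:
  k1 = f(0.980000, -0.883813) = 1.272404
  k2 = f(1.120000, -0.705677) = 1.252939
  y ← -0.883813 + (0.14/2)·(1.272404 + 1.252939) = -0.707039
y(1.12) ≈ -0.7070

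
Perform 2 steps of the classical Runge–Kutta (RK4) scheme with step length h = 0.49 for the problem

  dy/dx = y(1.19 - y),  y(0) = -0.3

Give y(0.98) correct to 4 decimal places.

-2.1211

RK4: k1 = f(x_n, y_n); k2 = f(x_n + h/2, y_n + (h/2)·k1); k3 = f(x_n + h/2, y_n + (h/2)·k2); k4 = f(x_n + h, y_n + h·k3); y_{n+1} = y_n + (h/6)·(k1 + 2k2 + 2k3 + k4).
x=0.000000, y=-0.300000:
  k1 = f(0.000000, -0.300000) = -0.447000
  k2 = f(0.245000, -0.409515) = -0.655025
  k3 = f(0.245000, -0.460481) = -0.760016
  k4 = f(0.490000, -0.672408) = -1.252297
  y ← -0.300000 + (0.49/6)·(k1 + 2k2 + 2k3 + k4) = -0.669899
x=0.490000, y=-0.669899:
  k1 = f(0.490000, -0.669899) = -1.245945
  k2 = f(0.735000, -0.975156) = -2.111364
  k3 = f(0.735000, -1.187184) = -2.822153
  k4 = f(0.980000, -2.052754) = -6.656579
  y ← -0.669899 + (0.49/6)·(k1 + 2k2 + 2k3 + k4) = -2.121080
y(0.98) ≈ -2.1211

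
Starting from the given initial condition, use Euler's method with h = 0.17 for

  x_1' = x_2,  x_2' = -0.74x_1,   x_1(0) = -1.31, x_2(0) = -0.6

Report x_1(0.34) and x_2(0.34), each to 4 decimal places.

Euler on (x_1,x_2): x_1_{n+1} = x_1_n + h·x_1', x_2_{n+1} = x_2_n + h·x_2'.
0.000000: (-1.310000, -0.600000); f=(-0.600000, 0.969400) → (-1.412000, -0.435202)
0.170000: (-1.412000, -0.435202); f=(-0.435202, 1.044880) → (-1.485984, -0.257572)
(x_1(0.34), x_2(0.34)) ≈ (-1.4860, -0.2576)

-1.4860, -0.2576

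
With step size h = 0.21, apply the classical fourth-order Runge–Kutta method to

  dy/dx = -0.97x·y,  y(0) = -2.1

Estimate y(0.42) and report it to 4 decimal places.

-1.9278

RK4: k1 = f(x_n, y_n); k2 = f(x_n + h/2, y_n + (h/2)·k1); k3 = f(x_n + h/2, y_n + (h/2)·k2); k4 = f(x_n + h, y_n + h·k3); y_{n+1} = y_n + (h/6)·(k1 + 2k2 + 2k3 + k4).
x=0.000000, y=-2.100000:
  k1 = f(0.000000, -2.100000) = 0.000000
  k2 = f(0.105000, -2.100000) = 0.213885
  k3 = f(0.105000, -2.077542) = 0.211598
  k4 = f(0.210000, -2.055564) = 0.418718
  y ← -2.100000 + (0.21/6)·(k1 + 2k2 + 2k3 + k4) = -2.055561
x=0.210000, y=-2.055561:
  k1 = f(0.210000, -2.055561) = 0.418718
  k2 = f(0.315000, -2.011596) = 0.614643
  k3 = f(0.315000, -1.991024) = 0.608357
  k4 = f(0.420000, -1.927806) = 0.785388
  y ← -2.055561 + (0.21/6)·(k1 + 2k2 + 2k3 + k4) = -1.927807
y(0.42) ≈ -1.9278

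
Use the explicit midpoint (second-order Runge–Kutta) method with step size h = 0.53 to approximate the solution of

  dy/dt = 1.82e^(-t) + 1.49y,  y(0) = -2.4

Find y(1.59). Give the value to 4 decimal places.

Midpoint: k1 = f(t_n, y_n); k2 = f(t_n + h/2, y_n + (h/2)·k1); y_{n+1} = y_n + h·k2.
t=0.000000, y=-2.400000:
  k1 = f(0.000000, -2.400000) = -1.756000
  k2 = f(0.265000, -2.865340) = -2.873042
  y ← -2.400000 + 0.53·(-2.873042) = -3.922712
t=0.530000, y=-3.922712:
  k1 = f(0.530000, -3.922712) = -4.773580
  k2 = f(0.795000, -5.187711) = -6.907811
  y ← -3.922712 + 0.53·(-6.907811) = -7.583852
t=1.060000, y=-7.583852:
  k1 = f(1.060000, -7.583852) = -10.669390
  k2 = f(1.325000, -10.411241) = -15.028987
  y ← -7.583852 + 0.53·(-15.028987) = -15.549215
y(1.59) ≈ -15.5492

-15.5492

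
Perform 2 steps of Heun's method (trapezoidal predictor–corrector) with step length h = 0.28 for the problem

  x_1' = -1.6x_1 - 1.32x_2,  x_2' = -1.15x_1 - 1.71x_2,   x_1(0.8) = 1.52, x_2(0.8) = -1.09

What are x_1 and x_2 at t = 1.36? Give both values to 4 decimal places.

1.1265, -0.9339

Heun on (x_1,x_2): k1 = f(t_n, state_n); k2 = f(t_n + h, state_n + h·k1); state_{n+1} = state_n + (h/2)·(k1 + k2).
0.800000: (1.520000, -1.090000)
  k1 = (-0.993200, 0.115900)
  predictor → (1.241904, -1.057548)
  k2 = (-0.591083, 0.380217)
  → (1.298200, -1.020544)
1.080000: (1.298200, -1.020544)
  k1 = (-0.730003, 0.252199)
  predictor → (1.093800, -0.949928)
  k2 = (-0.496174, 0.366507)
  → (1.126536, -0.933925)
(x_1(1.36), x_2(1.36)) ≈ (1.1265, -0.9339)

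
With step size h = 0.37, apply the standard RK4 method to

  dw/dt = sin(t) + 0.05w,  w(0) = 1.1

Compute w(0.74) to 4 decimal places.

RK4: k1 = f(t_n, w_n); k2 = f(t_n + h/2, w_n + (h/2)·k1); k3 = f(t_n + h/2, w_n + (h/2)·k2); k4 = f(t_n + h, w_n + h·k3); w_{n+1} = w_n + (h/6)·(k1 + 2k2 + 2k3 + k4).
t=0.000000, w=1.100000:
  k1 = f(0.000000, 1.100000) = 0.055000
  k2 = f(0.185000, 1.110175) = 0.239455
  k3 = f(0.185000, 1.144299) = 0.241161
  k4 = f(0.370000, 1.189230) = 0.421077
  w ← 1.100000 + (0.37/6)·(k1 + 2k2 + 2k3 + k4) = 1.188634
t=0.370000, w=1.188634:
  k1 = f(0.370000, 1.188634) = 0.421047
  k2 = f(0.555000, 1.266528) = 0.590270
  k3 = f(0.555000, 1.297834) = 0.591835
  k4 = f(0.740000, 1.407613) = 0.744669
  w ← 1.188634 + (0.37/6)·(k1 + 2k2 + 2k3 + k4) = 1.406313
w(0.74) ≈ 1.4063

1.4063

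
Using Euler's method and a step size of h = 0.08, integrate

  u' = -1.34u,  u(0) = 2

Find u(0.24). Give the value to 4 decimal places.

Euler: u_{n+1} = u_n + h·f(x_n, u_n).
x=0.000000, u=2.000000: f=-2.680000 → u ← 2.000000 + 0.08·(-2.680000) = 1.785600
x=0.080000, u=1.785600: f=-2.392704 → u ← 1.785600 + 0.08·(-2.392704) = 1.594184
x=0.160000, u=1.594184: f=-2.136206 → u ← 1.594184 + 0.08·(-2.136206) = 1.423287
u(0.24) ≈ 1.4233

1.4233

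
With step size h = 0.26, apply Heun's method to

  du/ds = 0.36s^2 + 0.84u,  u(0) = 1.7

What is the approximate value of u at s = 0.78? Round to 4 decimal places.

3.3282

Heun: k1 = f(s_n, u_n); k2 = f(s_n + h, u_n + h·k1); u_{n+1} = u_n + (h/2)·(k1 + k2).
s=0.000000, u=1.700000:
  k1 = f(0.000000, 1.700000) = 1.428000
  k2 = f(0.260000, 2.071280) = 1.764211
  u ← 1.700000 + (0.26/2)·(1.428000 + 1.764211) = 2.114987
s=0.260000, u=2.114987:
  k1 = f(0.260000, 2.114987) = 1.800925
  k2 = f(0.520000, 2.583228) = 2.267256
  u ← 2.114987 + (0.26/2)·(1.800925 + 2.267256) = 2.643851
s=0.520000, u=2.643851:
  k1 = f(0.520000, 2.643851) = 2.318179
  k2 = f(0.780000, 3.246577) = 2.946149
  u ← 2.643851 + (0.26/2)·(2.318179 + 2.946149) = 3.328214
u(0.78) ≈ 3.3282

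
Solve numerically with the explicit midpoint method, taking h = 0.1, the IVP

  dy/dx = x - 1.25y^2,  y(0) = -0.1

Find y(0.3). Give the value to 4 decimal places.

Midpoint: k1 = f(x_n, y_n); k2 = f(x_n + h/2, y_n + (h/2)·k1); y_{n+1} = y_n + h·k2.
x=0.000000, y=-0.100000:
  k1 = f(0.000000, -0.100000) = -0.012500
  k2 = f(0.050000, -0.100625) = 0.037343
  y ← -0.100000 + 0.1·0.037343 = -0.096266
x=0.100000, y=-0.096266:
  k1 = f(0.100000, -0.096266) = 0.088416
  k2 = f(0.150000, -0.091845) = 0.139456
  y ← -0.096266 + 0.1·0.139456 = -0.082320
x=0.200000, y=-0.082320:
  k1 = f(0.200000, -0.082320) = 0.191529
  k2 = f(0.250000, -0.072744) = 0.243385
  y ← -0.082320 + 0.1·0.243385 = -0.057982
y(0.3) ≈ -0.0580

-0.0580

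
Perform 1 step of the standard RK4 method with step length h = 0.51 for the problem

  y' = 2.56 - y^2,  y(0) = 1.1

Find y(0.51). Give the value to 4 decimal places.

RK4: k1 = f(x_n, y_n); k2 = f(x_n + h/2, y_n + (h/2)·k1); k3 = f(x_n + h/2, y_n + (h/2)·k2); k4 = f(x_n + h, y_n + h·k3); y_{n+1} = y_n + (h/6)·(k1 + 2k2 + 2k3 + k4).
x=0.000000, y=1.100000:
  k1 = f(0.000000, 1.100000) = 1.350000
  k2 = f(0.255000, 1.444250) = 0.474142
  k3 = f(0.255000, 1.220906) = 1.069388
  k4 = f(0.510000, 1.645388) = -0.147301
  y ← 1.100000 + (0.51/6)·(k1 + 2k2 + 2k3 + k4) = 1.464629
y(0.51) ≈ 1.4646

1.4646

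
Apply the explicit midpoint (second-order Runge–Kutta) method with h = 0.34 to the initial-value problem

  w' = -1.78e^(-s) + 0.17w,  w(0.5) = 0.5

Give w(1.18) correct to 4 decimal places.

Midpoint: k1 = f(s_n, w_n); k2 = f(s_n + h/2, w_n + (h/2)·k1); w_{n+1} = w_n + h·k2.
s=0.500000, w=0.500000:
  k1 = f(0.500000, 0.500000) = -0.994625
  k2 = f(0.670000, 0.330914) = -0.854586
  w ← 0.500000 + 0.34·(-0.854586) = 0.209441
s=0.840000, w=0.209441:
  k1 = f(0.840000, 0.209441) = -0.732840
  k2 = f(1.010000, 0.084858) = -0.633884
  w ← 0.209441 + 0.34·(-0.633884) = -0.006080
w(1.18) ≈ -0.0061

-0.0061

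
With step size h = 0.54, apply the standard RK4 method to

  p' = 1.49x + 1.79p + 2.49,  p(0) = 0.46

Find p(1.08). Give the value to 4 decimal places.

13.1514

RK4: k1 = f(x_n, p_n); k2 = f(x_n + h/2, p_n + (h/2)·k1); k3 = f(x_n + h/2, p_n + (h/2)·k2); k4 = f(x_n + h, p_n + h·k3); p_{n+1} = p_n + (h/6)·(k1 + 2k2 + 2k3 + k4).
x=0.000000, p=0.460000:
  k1 = f(0.000000, 0.460000) = 3.313400
  k2 = f(0.270000, 1.354618) = 5.317066
  k3 = f(0.270000, 1.895608) = 6.285438
  k4 = f(0.540000, 3.854137) = 10.193504
  p ← 0.460000 + (0.54/6)·(k1 + 2k2 + 2k3 + k4) = 3.764072
x=0.540000, p=3.764072:
  k1 = f(0.540000, 3.764072) = 10.032289
  k2 = f(0.810000, 6.472790) = 15.283195
  k3 = f(0.810000, 7.890535) = 17.820957
  k4 = f(1.080000, 13.387389) = 28.062626
  p ← 3.764072 + (0.54/6)·(k1 + 2k2 + 2k3 + k4) = 13.151362
p(1.08) ≈ 13.1514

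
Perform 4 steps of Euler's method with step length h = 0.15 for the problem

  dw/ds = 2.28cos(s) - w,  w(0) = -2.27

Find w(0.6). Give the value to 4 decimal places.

Euler: w_{n+1} = w_n + h·f(s_n, w_n).
s=0.000000, w=-2.270000: f=4.550000 → w ← -2.270000 + 0.15·4.550000 = -1.587500
s=0.150000, w=-1.587500: f=3.841898 → w ← -1.587500 + 0.15·3.841898 = -1.011215
s=0.300000, w=-1.011215: f=3.189382 → w ← -1.011215 + 0.15·3.189382 = -0.532808
s=0.450000, w=-0.532808: f=2.585827 → w ← -0.532808 + 0.15·2.585827 = -0.144934
w(0.6) ≈ -0.1449

-0.1449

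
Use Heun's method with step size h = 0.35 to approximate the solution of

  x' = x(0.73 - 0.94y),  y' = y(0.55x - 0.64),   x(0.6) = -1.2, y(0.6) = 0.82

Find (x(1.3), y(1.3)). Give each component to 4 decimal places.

-1.4158, 0.3395

Heun on (x,y): k1 = f(s_n, state_n); k2 = f(s_n + h, state_n + h·k1); state_{n+1} = state_n + (h/2)·(k1 + k2).
0.600000: (-1.200000, 0.820000)
  k1 = (0.048960, -1.066000)
  predictor → (-1.182864, 0.446900)
  k2 = (-0.366586, -0.576758)
  → (-1.255585, 0.532517)
0.950000: (-1.255585, 0.532517)
  k1 = (-0.288073, -0.708552)
  predictor → (-1.356410, 0.284524)
  k2 = (-0.627404, -0.394358)
  → (-1.415793, 0.339508)
(x(1.3), y(1.3)) ≈ (-1.4158, 0.3395)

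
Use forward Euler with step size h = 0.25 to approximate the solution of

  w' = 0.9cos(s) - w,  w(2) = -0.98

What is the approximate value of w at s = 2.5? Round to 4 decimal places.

-0.7628

Euler: w_{n+1} = w_n + h·f(s_n, w_n).
s=2.000000, w=-0.980000: f=0.605468 → w ← -0.980000 + 0.25·0.605468 = -0.828633
s=2.250000, w=-0.828633: f=0.263277 → w ← -0.828633 + 0.25·0.263277 = -0.762814
w(2.5) ≈ -0.7628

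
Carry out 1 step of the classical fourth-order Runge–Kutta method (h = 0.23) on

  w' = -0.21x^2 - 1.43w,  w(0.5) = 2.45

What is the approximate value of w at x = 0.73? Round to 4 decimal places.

RK4: k1 = f(x_n, w_n); k2 = f(x_n + h/2, w_n + (h/2)·k1); k3 = f(x_n + h/2, w_n + (h/2)·k2); k4 = f(x_n + h, w_n + h·k3); w_{n+1} = w_n + (h/6)·(k1 + 2k2 + 2k3 + k4).
x=0.500000, w=2.450000:
  k1 = f(0.500000, 2.450000) = -3.556000
  k2 = f(0.615000, 2.041060) = -2.998143
  k3 = f(0.615000, 2.105214) = -3.089883
  k4 = f(0.730000, 1.739327) = -2.599147
  w ← 2.450000 + (0.23/6)·(k1 + 2k2 + 2k3 + k4) = 1.747304
w(0.73) ≈ 1.7473

1.7473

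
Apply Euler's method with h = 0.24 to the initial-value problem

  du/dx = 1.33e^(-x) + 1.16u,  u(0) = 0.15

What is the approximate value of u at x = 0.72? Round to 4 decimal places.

Euler: u_{n+1} = u_n + h·f(x_n, u_n).
x=0.000000, u=0.150000: f=1.504000 → u ← 0.150000 + 0.24·1.504000 = 0.510960
x=0.240000, u=0.510960: f=1.638929 → u ← 0.510960 + 0.24·1.638929 = 0.904303
x=0.480000, u=0.904303: f=1.871973 → u ← 0.904303 + 0.24·1.871973 = 1.353576
u(0.72) ≈ 1.3536

1.3536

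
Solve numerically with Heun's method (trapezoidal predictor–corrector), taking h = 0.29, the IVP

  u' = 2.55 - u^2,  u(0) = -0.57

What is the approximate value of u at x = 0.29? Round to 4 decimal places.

Heun: k1 = f(x_n, u_n); k2 = f(x_n + h, u_n + h·k1); u_{n+1} = u_n + (h/2)·(k1 + k2).
x=0.000000, u=-0.570000:
  k1 = f(0.000000, -0.570000) = 2.225100
  k2 = f(0.290000, 0.075279) = 2.544333
  u ← -0.570000 + (0.29/2)·(2.225100 + 2.544333) = 0.121568
u(0.29) ≈ 0.1216

0.1216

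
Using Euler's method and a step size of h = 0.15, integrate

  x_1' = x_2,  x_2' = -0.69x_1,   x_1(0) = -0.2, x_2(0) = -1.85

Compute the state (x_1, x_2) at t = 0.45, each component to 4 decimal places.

Euler on (x_1,x_2): x_1_{n+1} = x_1_n + h·x_1', x_2_{n+1} = x_2_n + h·x_2'.
0.000000: (-0.200000, -1.850000); f=(-1.850000, 0.138000) → (-0.477500, -1.829300)
0.150000: (-0.477500, -1.829300); f=(-1.829300, 0.329475) → (-0.751895, -1.779879)
0.300000: (-0.751895, -1.779879); f=(-1.779879, 0.518808) → (-1.018877, -1.702058)
(x_1(0.45), x_2(0.45)) ≈ (-1.0189, -1.7021)

-1.0189, -1.7021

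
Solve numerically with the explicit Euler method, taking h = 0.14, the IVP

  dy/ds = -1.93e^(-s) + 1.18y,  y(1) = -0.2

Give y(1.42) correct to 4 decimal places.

-0.6272

Euler: y_{n+1} = y_n + h·f(s_n, y_n).
s=1.000000, y=-0.200000: f=-0.946007 → y ← -0.200000 + 0.14·(-0.946007) = -0.332441
s=1.140000, y=-0.332441: f=-1.009531 → y ← -0.332441 + 0.14·(-1.009531) = -0.473775
s=1.280000, y=-0.473775: f=-1.095667 → y ← -0.473775 + 0.14·(-1.095667) = -0.627169
y(1.42) ≈ -0.6272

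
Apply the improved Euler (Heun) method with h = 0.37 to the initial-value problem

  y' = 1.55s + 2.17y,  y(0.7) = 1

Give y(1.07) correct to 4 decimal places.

Heun: k1 = f(s_n, y_n); k2 = f(s_n + h, y_n + h·k1); y_{n+1} = y_n + (h/2)·(k1 + k2).
s=0.700000, y=1.000000:
  k1 = f(0.700000, 1.000000) = 3.255000
  k2 = f(1.070000, 2.204350) = 6.441939
  y ← 1.000000 + (0.37/2)·(3.255000 + 6.441939) = 2.793934
y(1.07) ≈ 2.7939

2.7939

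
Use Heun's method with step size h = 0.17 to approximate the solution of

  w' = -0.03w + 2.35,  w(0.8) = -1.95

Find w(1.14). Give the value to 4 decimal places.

Heun: k1 = f(s_n, w_n); k2 = f(s_n + h, w_n + h·k1); w_{n+1} = w_n + (h/2)·(k1 + k2).
s=0.800000, w=-1.950000:
  k1 = f(0.800000, -1.950000) = 2.408500
  k2 = f(0.970000, -1.540555) = 2.396217
  w ← -1.950000 + (0.17/2)·(2.408500 + 2.396217) = -1.541599
s=0.970000, w=-1.541599:
  k1 = f(0.970000, -1.541599) = 2.396248
  k2 = f(1.140000, -1.134237) = 2.384027
  w ← -1.541599 + (0.17/2)·(2.396248 + 2.384027) = -1.135276
w(1.14) ≈ -1.1353

-1.1353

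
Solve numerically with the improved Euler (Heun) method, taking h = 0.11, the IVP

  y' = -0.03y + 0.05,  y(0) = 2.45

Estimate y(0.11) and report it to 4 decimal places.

2.4474

Heun: k1 = f(x_n, y_n); k2 = f(x_n + h, y_n + h·k1); y_{n+1} = y_n + (h/2)·(k1 + k2).
x=0.000000, y=2.450000:
  k1 = f(0.000000, 2.450000) = -0.023500
  k2 = f(0.110000, 2.447415) = -0.023422
  y ← 2.450000 + (0.11/2)·(-0.023500 + (-0.023422)) = 2.447419
y(0.11) ≈ 2.4474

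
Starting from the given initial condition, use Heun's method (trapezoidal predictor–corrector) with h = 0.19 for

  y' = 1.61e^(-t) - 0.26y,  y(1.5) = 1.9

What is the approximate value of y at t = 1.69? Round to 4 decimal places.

1.8691

Heun: k1 = f(t_n, y_n); k2 = f(t_n + h, y_n + h·k1); y_{n+1} = y_n + (h/2)·(k1 + k2).
t=1.500000, y=1.900000:
  k1 = f(1.500000, 1.900000) = -0.134760
  k2 = f(1.690000, 1.874396) = -0.190266
  y ← 1.900000 + (0.19/2)·(-0.134760 + (-0.190266)) = 1.869122
y(1.69) ≈ 1.8691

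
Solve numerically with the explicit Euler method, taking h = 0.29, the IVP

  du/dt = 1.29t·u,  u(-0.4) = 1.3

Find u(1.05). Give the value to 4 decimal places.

1.7085

Euler: u_{n+1} = u_n + h·f(t_n, u_n).
t=-0.400000, u=1.300000: f=-0.670800 → u ← 1.300000 + 0.29·(-0.670800) = 1.105468
t=-0.110000, u=1.105468: f=-0.156866 → u ← 1.105468 + 0.29·(-0.156866) = 1.059977
t=0.180000, u=1.059977: f=0.246127 → u ← 1.059977 + 0.29·0.246127 = 1.131354
t=0.470000, u=1.131354: f=0.685940 → u ← 1.131354 + 0.29·0.685940 = 1.330276
t=0.760000, u=1.330276: f=1.304203 → u ← 1.330276 + 0.29·1.304203 = 1.708495
u(1.05) ≈ 1.7085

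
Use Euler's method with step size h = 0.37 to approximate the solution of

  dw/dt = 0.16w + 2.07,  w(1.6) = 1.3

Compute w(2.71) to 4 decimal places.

3.9812

Euler: w_{n+1} = w_n + h·f(t_n, w_n).
t=1.600000, w=1.300000: f=2.278000 → w ← 1.300000 + 0.37·2.278000 = 2.142860
t=1.970000, w=2.142860: f=2.412858 → w ← 2.142860 + 0.37·2.412858 = 3.035617
t=2.340000, w=3.035617: f=2.555699 → w ← 3.035617 + 0.37·2.555699 = 3.981226
w(2.71) ≈ 3.9812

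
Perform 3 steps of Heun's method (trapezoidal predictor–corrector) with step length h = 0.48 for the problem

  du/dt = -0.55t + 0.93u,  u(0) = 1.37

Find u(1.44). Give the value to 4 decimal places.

Heun: k1 = f(t_n, u_n); k2 = f(t_n + h, u_n + h·k1); u_{n+1} = u_n + (h/2)·(k1 + k2).
t=0.000000, u=1.370000:
  k1 = f(0.000000, 1.370000) = 1.274100
  k2 = f(0.480000, 1.981568) = 1.578858
  u ← 1.370000 + (0.48/2)·(1.274100 + 1.578858) = 2.054710
t=0.480000, u=2.054710:
  k1 = f(0.480000, 2.054710) = 1.646880
  k2 = f(0.960000, 2.845213) = 2.118048
  u ← 2.054710 + (0.48/2)·(1.646880 + 2.118048) = 2.958293
t=0.960000, u=2.958293:
  k1 = f(0.960000, 2.958293) = 2.223212
  k2 = f(1.440000, 4.025435) = 2.951654
  u ← 2.958293 + (0.48/2)·(2.223212 + 2.951654) = 4.200261
u(1.44) ≈ 4.2003

4.2003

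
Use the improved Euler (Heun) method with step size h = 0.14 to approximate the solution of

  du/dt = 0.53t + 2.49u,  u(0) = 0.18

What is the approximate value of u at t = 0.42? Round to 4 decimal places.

0.5683

Heun: k1 = f(t_n, u_n); k2 = f(t_n + h, u_n + h·k1); u_{n+1} = u_n + (h/2)·(k1 + k2).
t=0.000000, u=0.180000:
  k1 = f(0.000000, 0.180000) = 0.448200
  k2 = f(0.140000, 0.242748) = 0.678643
  u ← 0.180000 + (0.14/2)·(0.448200 + 0.678643) = 0.258879
t=0.140000, u=0.258879:
  k1 = f(0.140000, 0.258879) = 0.718809
  k2 = f(0.280000, 0.359512) = 1.043585
  u ← 0.258879 + (0.14/2)·(0.718809 + 1.043585) = 0.382247
t=0.280000, u=0.382247:
  k1 = f(0.280000, 0.382247) = 1.100194
  k2 = f(0.420000, 0.536274) = 1.557922
  u ← 0.382247 + (0.14/2)·(1.100194 + 1.557922) = 0.568315
u(0.42) ≈ 0.5683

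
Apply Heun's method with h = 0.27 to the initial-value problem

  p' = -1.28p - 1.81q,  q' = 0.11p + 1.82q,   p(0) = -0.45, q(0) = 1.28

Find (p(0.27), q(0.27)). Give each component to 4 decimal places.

-0.9892, 2.0399

Heun on (p,q): k1 = f(t_n, state_n); k2 = f(t_n + h, state_n + h·k1); state_{n+1} = state_n + (h/2)·(k1 + k2).
0.000000: (-0.450000, 1.280000)
  k1 = (-1.740800, 2.280100)
  predictor → (-0.920016, 1.895627)
  k2 = (-2.253464, 3.348839)
  → (-0.989226, 2.039907)
(p(0.27), q(0.27)) ≈ (-0.9892, 2.0399)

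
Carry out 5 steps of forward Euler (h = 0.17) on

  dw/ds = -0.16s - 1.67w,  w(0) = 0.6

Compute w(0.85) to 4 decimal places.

Euler: w_{n+1} = w_n + h·f(s_n, w_n).
s=0.000000, w=0.600000: f=-1.002000 → w ← 0.600000 + 0.17·(-1.002000) = 0.429660
s=0.170000, w=0.429660: f=-0.744732 → w ← 0.429660 + 0.17·(-0.744732) = 0.303056
s=0.340000, w=0.303056: f=-0.560503 → w ← 0.303056 + 0.17·(-0.560503) = 0.207770
s=0.510000, w=0.207770: f=-0.428576 → w ← 0.207770 + 0.17·(-0.428576) = 0.134912
s=0.680000, w=0.134912: f=-0.334103 → w ← 0.134912 + 0.17·(-0.334103) = 0.078115
w(0.85) ≈ 0.0781

0.0781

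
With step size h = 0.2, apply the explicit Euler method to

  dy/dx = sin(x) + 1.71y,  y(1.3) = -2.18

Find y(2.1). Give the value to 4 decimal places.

Euler: y_{n+1} = y_n + h·f(x_n, y_n).
x=1.300000, y=-2.180000: f=-2.764242 → y ← -2.180000 + 0.2·(-2.764242) = -2.732848
x=1.500000, y=-2.732848: f=-3.675676 → y ← -2.732848 + 0.2·(-3.675676) = -3.467984
x=1.700000, y=-3.467984: f=-4.938587 → y ← -3.467984 + 0.2·(-4.938587) = -4.455701
x=1.900000, y=-4.455701: f=-6.672948 → y ← -4.455701 + 0.2·(-6.672948) = -5.790291
y(2.1) ≈ -5.7903

-5.7903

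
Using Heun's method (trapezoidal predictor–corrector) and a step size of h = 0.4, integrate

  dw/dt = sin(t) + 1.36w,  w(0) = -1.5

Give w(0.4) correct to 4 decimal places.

Heun: k1 = f(t_n, w_n); k2 = f(t_n + h, w_n + h·k1); w_{n+1} = w_n + (h/2)·(k1 + k2).
t=0.000000, w=-1.500000:
  k1 = f(0.000000, -1.500000) = -2.040000
  k2 = f(0.400000, -2.316000) = -2.760342
  w ← -1.500000 + (0.4/2)·(-2.040000 + (-2.760342)) = -2.460068
w(0.4) ≈ -2.4601

-2.4601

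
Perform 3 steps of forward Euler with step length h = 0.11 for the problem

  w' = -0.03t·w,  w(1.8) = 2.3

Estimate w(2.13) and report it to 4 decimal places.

Euler: w_{n+1} = w_n + h·f(t_n, w_n).
t=1.800000, w=2.300000: f=-0.124200 → w ← 2.300000 + 0.11·(-0.124200) = 2.286338
t=1.910000, w=2.286338: f=-0.131007 → w ← 2.286338 + 0.11·(-0.131007) = 2.271927
t=2.020000, w=2.271927: f=-0.137679 → w ← 2.271927 + 0.11·(-0.137679) = 2.256783
w(2.13) ≈ 2.2568

2.2568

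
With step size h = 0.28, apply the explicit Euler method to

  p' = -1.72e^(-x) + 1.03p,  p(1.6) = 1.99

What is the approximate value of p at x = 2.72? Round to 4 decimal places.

Euler: p_{n+1} = p_n + h·f(x_n, p_n).
x=1.600000, p=1.990000: f=1.702438 → p ← 1.990000 + 0.28·1.702438 = 2.466683
x=1.880000, p=2.466683: f=2.278228 → p ← 2.466683 + 0.28·2.278228 = 3.104587
x=2.160000, p=3.104587: f=2.999365 → p ← 3.104587 + 0.28·2.999365 = 3.944409
x=2.440000, p=3.944409: f=3.912824 → p ← 3.944409 + 0.28·3.912824 = 5.039999
p(2.72) ≈ 5.0400

5.0400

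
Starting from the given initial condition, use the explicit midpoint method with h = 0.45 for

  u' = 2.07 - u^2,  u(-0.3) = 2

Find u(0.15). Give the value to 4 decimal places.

Midpoint: k1 = f(t_n, u_n); k2 = f(t_n + h/2, u_n + (h/2)·k1); u_{n+1} = u_n + h·k2.
t=-0.300000, u=2.000000:
  k1 = f(-0.300000, 2.000000) = -1.930000
  k2 = f(-0.075000, 1.565750) = -0.381573
  u ← 2.000000 + 0.45·(-0.381573) = 1.828292
u(0.15) ≈ 1.8283

1.8283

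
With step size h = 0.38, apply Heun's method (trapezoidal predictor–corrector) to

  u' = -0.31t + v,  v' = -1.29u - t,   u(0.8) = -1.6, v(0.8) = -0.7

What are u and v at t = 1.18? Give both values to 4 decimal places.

-1.8914, -0.2036

Heun on (u,v): k1 = f(t_n, state_n); k2 = f(t_n + h, state_n + h·k1); state_{n+1} = state_n + (h/2)·(k1 + k2).
0.800000: (-1.600000, -0.700000)
  k1 = (-0.948000, 1.264000)
  predictor → (-1.960240, -0.219680)
  k2 = (-0.585480, 1.348710)
  → (-1.891361, -0.203585)
(u(1.18), v(1.18)) ≈ (-1.8914, -0.2036)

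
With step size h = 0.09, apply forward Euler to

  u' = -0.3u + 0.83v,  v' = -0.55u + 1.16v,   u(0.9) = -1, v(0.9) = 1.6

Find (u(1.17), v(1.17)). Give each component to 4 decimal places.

-0.5230, 2.2967

Euler on (u,v): u_{n+1} = u_n + h·u', v_{n+1} = v_n + h·v'.
0.900000: (-1.000000, 1.600000); f=(1.628000, 2.406000) → (-0.853480, 1.816540)
0.990000: (-0.853480, 1.816540); f=(1.763772, 2.576600) → (-0.694741, 2.048434)
1.080000: (-0.694741, 2.048434); f=(1.908622, 2.758291) → (-0.522964, 2.296680)
(u(1.17), v(1.17)) ≈ (-0.5230, 2.2967)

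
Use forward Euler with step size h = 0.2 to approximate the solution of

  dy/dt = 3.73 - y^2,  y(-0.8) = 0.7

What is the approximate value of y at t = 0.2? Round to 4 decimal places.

Euler: y_{n+1} = y_n + h·f(t_n, y_n).
t=-0.800000, y=0.700000: f=3.240000 → y ← 0.700000 + 0.2·3.240000 = 1.348000
t=-0.600000, y=1.348000: f=1.912896 → y ← 1.348000 + 0.2·1.912896 = 1.730579
t=-0.400000, y=1.730579: f=0.735096 → y ← 1.730579 + 0.2·0.735096 = 1.877598
t=-0.200000, y=1.877598: f=0.204625 → y ← 1.877598 + 0.2·0.204625 = 1.918523
t=0.000000, y=1.918523: f=0.049269 → y ← 1.918523 + 0.2·0.049269 = 1.928377
y(0.2) ≈ 1.9284

1.9284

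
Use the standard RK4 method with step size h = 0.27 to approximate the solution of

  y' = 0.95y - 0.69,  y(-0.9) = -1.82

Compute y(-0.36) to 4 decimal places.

RK4: k1 = f(s_n, y_n); k2 = f(s_n + h/2, y_n + (h/2)·k1); k3 = f(s_n + h/2, y_n + (h/2)·k2); k4 = f(s_n + h, y_n + h·k3); y_{n+1} = y_n + (h/6)·(k1 + 2k2 + 2k3 + k4).
s=-0.900000, y=-1.820000:
  k1 = f(-0.900000, -1.820000) = -2.419000
  k2 = f(-0.765000, -2.146565) = -2.729237
  k3 = f(-0.765000, -2.188447) = -2.769025
  k4 = f(-0.630000, -2.567637) = -3.129255
  y ← -1.820000 + (0.27/6)·(k1 + 2k2 + 2k3 + k4) = -2.564515
s=-0.630000, y=-2.564515:
  k1 = f(-0.630000, -2.564515) = -3.126289
  k2 = f(-0.495000, -2.986564) = -3.527236
  k3 = f(-0.495000, -3.040692) = -3.578657
  k4 = f(-0.360000, -3.530752) = -4.044215
  y ← -2.564515 + (0.27/6)·(k1 + 2k2 + 2k3 + k4) = -3.526718
y(-0.36) ≈ -3.5267

-3.5267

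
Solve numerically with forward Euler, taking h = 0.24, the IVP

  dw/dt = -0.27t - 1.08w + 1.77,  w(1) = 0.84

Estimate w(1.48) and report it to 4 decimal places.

1.0721

Euler: w_{n+1} = w_n + h·f(t_n, w_n).
t=1.000000, w=0.840000: f=0.592800 → w ← 0.840000 + 0.24·0.592800 = 0.982272
t=1.240000, w=0.982272: f=0.374346 → w ← 0.982272 + 0.24·0.374346 = 1.072115
w(1.48) ≈ 1.0721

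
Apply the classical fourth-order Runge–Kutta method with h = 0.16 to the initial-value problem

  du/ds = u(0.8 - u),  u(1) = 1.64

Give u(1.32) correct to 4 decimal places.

RK4: k1 = f(s_n, u_n); k2 = f(s_n + h/2, u_n + (h/2)·k1); k3 = f(s_n + h/2, u_n + (h/2)·k2); k4 = f(s_n + h, u_n + h·k3); u_{n+1} = u_n + (h/6)·(k1 + 2k2 + 2k3 + k4).
s=1.000000, u=1.640000:
  k1 = f(1.000000, 1.640000) = -1.377600
  k2 = f(1.080000, 1.529792) = -1.116430
  k3 = f(1.080000, 1.550686) = -1.164077
  k4 = f(1.160000, 1.453748) = -0.950384
  u ← 1.640000 + (0.16/6)·(k1 + 2k2 + 2k3 + k4) = 1.456293
s=1.160000, u=1.456293:
  k1 = f(1.160000, 1.456293) = -0.955756
  k2 = f(1.240000, 1.379833) = -0.800073
  k3 = f(1.240000, 1.392288) = -0.824635
  k4 = f(1.320000, 1.324352) = -0.694426
  u ← 1.456293 + (0.16/6)·(k1 + 2k2 + 2k3 + k4) = 1.325637
u(1.32) ≈ 1.3256

1.3256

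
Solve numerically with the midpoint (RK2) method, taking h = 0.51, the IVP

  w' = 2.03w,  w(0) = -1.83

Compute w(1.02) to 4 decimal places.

-12.0985

Midpoint: k1 = f(t_n, w_n); k2 = f(t_n + h/2, w_n + (h/2)·k1); w_{n+1} = w_n + h·k2.
t=0.000000, w=-1.830000:
  k1 = f(0.000000, -1.830000) = -3.714900
  k2 = f(0.255000, -2.777299) = -5.637918
  w ← -1.830000 + 0.51·(-5.637918) = -4.705338
t=0.510000, w=-4.705338:
  k1 = f(0.510000, -4.705338) = -9.551836
  k2 = f(0.765000, -7.141056) = -14.496345
  w ← -4.705338 + 0.51·(-14.496345) = -12.098474
w(1.02) ≈ -12.0985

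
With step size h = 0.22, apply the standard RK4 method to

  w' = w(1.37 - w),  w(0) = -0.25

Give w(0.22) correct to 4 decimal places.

RK4: k1 = f(x_n, w_n); k2 = f(x_n + h/2, w_n + (h/2)·k1); k3 = f(x_n + h/2, w_n + (h/2)·k2); k4 = f(x_n + h, w_n + h·k3); w_{n+1} = w_n + (h/6)·(k1 + 2k2 + 2k3 + k4).
x=0.000000, w=-0.250000:
  k1 = f(0.000000, -0.250000) = -0.405000
  k2 = f(0.110000, -0.294550) = -0.490293
  k3 = f(0.110000, -0.303932) = -0.508762
  k4 = f(0.220000, -0.361928) = -0.626832
  w ← -0.250000 + (0.22/6)·(k1 + 2k2 + 2k3 + k4) = -0.361098
w(0.22) ≈ -0.3611

-0.3611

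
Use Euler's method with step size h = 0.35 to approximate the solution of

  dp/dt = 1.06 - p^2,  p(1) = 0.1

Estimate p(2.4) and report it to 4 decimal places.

Euler: p_{n+1} = p_n + h·f(t_n, p_n).
t=1.000000, p=0.100000: f=1.050000 → p ← 0.100000 + 0.35·1.050000 = 0.467500
t=1.350000, p=0.467500: f=0.841444 → p ← 0.467500 + 0.35·0.841444 = 0.762005
t=1.700000, p=0.762005: f=0.479348 → p ← 0.762005 + 0.35·0.479348 = 0.929777
t=2.050000, p=0.929777: f=0.195515 → p ← 0.929777 + 0.35·0.195515 = 0.998207
p(2.4) ≈ 0.9982

0.9982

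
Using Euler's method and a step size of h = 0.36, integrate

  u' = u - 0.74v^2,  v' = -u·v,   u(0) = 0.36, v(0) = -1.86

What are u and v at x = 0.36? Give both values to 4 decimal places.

-0.4320, -1.6189

Euler on (u,v): u_{n+1} = u_n + h·u', v_{n+1} = v_n + h·v'.
0.000000: (0.360000, -1.860000); f=(-2.200104, 0.669600) → (-0.432037, -1.618944)
(u(0.36), v(0.36)) ≈ (-0.4320, -1.6189)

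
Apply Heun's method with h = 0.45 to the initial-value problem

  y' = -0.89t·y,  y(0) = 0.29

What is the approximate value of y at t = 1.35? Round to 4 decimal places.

Heun: k1 = f(t_n, y_n); k2 = f(t_n + h, y_n + h·k1); y_{n+1} = y_n + (h/2)·(k1 + k2).
t=0.000000, y=0.290000:
  k1 = f(0.000000, 0.290000) = 0.000000
  k2 = f(0.450000, 0.290000) = -0.116145
  y ← 0.290000 + (0.45/2)·(0.000000 + (-0.116145)) = 0.263867
t=0.450000, y=0.263867:
  k1 = f(0.450000, 0.263867) = -0.105679
  k2 = f(0.900000, 0.216312) = -0.173266
  y ← 0.263867 + (0.45/2)·(-0.105679 + (-0.173266)) = 0.201105
t=0.900000, y=0.201105:
  k1 = f(0.900000, 0.201105) = -0.161085
  k2 = f(1.350000, 0.128617) = -0.154533
  y ← 0.201105 + (0.45/2)·(-0.161085 + (-0.154533)) = 0.130091
y(1.35) ≈ 0.1301

0.1301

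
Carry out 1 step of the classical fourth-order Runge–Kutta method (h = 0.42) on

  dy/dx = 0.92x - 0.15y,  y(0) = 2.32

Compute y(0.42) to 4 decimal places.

2.2578

RK4: k1 = f(x_n, y_n); k2 = f(x_n + h/2, y_n + (h/2)·k1); k3 = f(x_n + h/2, y_n + (h/2)·k2); k4 = f(x_n + h, y_n + h·k3); y_{n+1} = y_n + (h/6)·(k1 + 2k2 + 2k3 + k4).
x=0.000000, y=2.320000:
  k1 = f(0.000000, 2.320000) = -0.348000
  k2 = f(0.210000, 2.246920) = -0.143838
  k3 = f(0.210000, 2.289794) = -0.150269
  k4 = f(0.420000, 2.256887) = 0.047867
  y ← 2.320000 + (0.42/6)·(k1 + 2k2 + 2k3 + k4) = 2.257816
y(0.42) ≈ 2.2578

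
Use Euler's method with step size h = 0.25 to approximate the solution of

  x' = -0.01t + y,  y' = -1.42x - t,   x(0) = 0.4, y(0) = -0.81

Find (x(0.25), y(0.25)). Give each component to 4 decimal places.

0.1975, -0.9520

Euler on (x,y): x_{n+1} = x_n + h·x', y_{n+1} = y_n + h·y'.
0.000000: (0.400000, -0.810000); f=(-0.810000, -0.568000) → (0.197500, -0.952000)
(x(0.25), y(0.25)) ≈ (0.1975, -0.9520)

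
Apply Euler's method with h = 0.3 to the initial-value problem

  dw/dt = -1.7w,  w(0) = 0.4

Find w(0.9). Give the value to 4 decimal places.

0.0471

Euler: w_{n+1} = w_n + h·f(t_n, w_n).
t=0.000000, w=0.400000: f=-0.680000 → w ← 0.400000 + 0.3·(-0.680000) = 0.196000
t=0.300000, w=0.196000: f=-0.333200 → w ← 0.196000 + 0.3·(-0.333200) = 0.096040
t=0.600000, w=0.096040: f=-0.163268 → w ← 0.096040 + 0.3·(-0.163268) = 0.047060
w(0.9) ≈ 0.0471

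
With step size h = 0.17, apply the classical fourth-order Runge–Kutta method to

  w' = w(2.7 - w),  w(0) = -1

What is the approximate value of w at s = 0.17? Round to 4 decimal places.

-2.0148

RK4: k1 = f(s_n, w_n); k2 = f(s_n + h/2, w_n + (h/2)·k1); k3 = f(s_n + h/2, w_n + (h/2)·k2); k4 = f(s_n + h, w_n + h·k3); w_{n+1} = w_n + (h/6)·(k1 + 2k2 + 2k3 + k4).
s=0.000000, w=-1.000000:
  k1 = f(0.000000, -1.000000) = -3.700000
  k2 = f(0.085000, -1.314500) = -5.277060
  k3 = f(0.085000, -1.448550) = -6.009383
  k4 = f(0.170000, -2.021595) = -9.545153
  w ← -1.000000 + (0.17/6)·(k1 + 2k2 + 2k3 + k4) = -2.014844
w(0.17) ≈ -2.0148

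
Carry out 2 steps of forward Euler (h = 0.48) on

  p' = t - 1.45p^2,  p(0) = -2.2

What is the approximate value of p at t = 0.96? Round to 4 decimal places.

Euler: p_{n+1} = p_n + h·f(t_n, p_n).
t=0.000000, p=-2.200000: f=-7.018000 → p ← -2.200000 + 0.48·(-7.018000) = -5.568640
t=0.480000, p=-5.568640: f=-44.484140 → p ← -5.568640 + 0.48·(-44.484140) = -26.921027
p(0.96) ≈ -26.9210

-26.9210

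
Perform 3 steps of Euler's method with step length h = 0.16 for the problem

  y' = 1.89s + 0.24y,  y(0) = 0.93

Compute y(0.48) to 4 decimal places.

1.1883

Euler: y_{n+1} = y_n + h·f(s_n, y_n).
s=0.000000, y=0.930000: f=0.223200 → y ← 0.930000 + 0.16·0.223200 = 0.965712
s=0.160000, y=0.965712: f=0.534171 → y ← 0.965712 + 0.16·0.534171 = 1.051179
s=0.320000, y=1.051179: f=0.857083 → y ← 1.051179 + 0.16·0.857083 = 1.188313
y(0.48) ≈ 1.1883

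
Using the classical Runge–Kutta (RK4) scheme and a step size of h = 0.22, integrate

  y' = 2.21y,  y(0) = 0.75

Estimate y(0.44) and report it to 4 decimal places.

RK4: k1 = f(x_n, y_n); k2 = f(x_n + h/2, y_n + (h/2)·k1); k3 = f(x_n + h/2, y_n + (h/2)·k2); k4 = f(x_n + h, y_n + h·k3); y_{n+1} = y_n + (h/6)·(k1 + 2k2 + 2k3 + k4).
x=0.000000, y=0.750000:
  k1 = f(0.000000, 0.750000) = 1.657500
  k2 = f(0.110000, 0.932325) = 2.060438
  k3 = f(0.110000, 0.976648) = 2.158393
  k4 = f(0.220000, 1.224846) = 2.706910
  y ← 0.750000 + (0.22/6)·(k1 + 2k2 + 2k3 + k4) = 1.219409
x=0.220000, y=1.219409:
  k1 = f(0.220000, 1.219409) = 2.694895
  k2 = f(0.330000, 1.515848) = 3.350023
  k3 = f(0.330000, 1.587912) = 3.509285
  k4 = f(0.440000, 1.991452) = 4.401109
  y ← 1.219409 + (0.22/6)·(k1 + 2k2 + 2k3 + k4) = 1.982612
y(0.44) ≈ 1.9826

1.9826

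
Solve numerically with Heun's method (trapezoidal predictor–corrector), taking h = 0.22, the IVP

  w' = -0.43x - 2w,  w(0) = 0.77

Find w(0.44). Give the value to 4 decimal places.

0.2987

Heun: k1 = f(x_n, w_n); k2 = f(x_n + h, w_n + h·k1); w_{n+1} = w_n + (h/2)·(k1 + k2).
x=0.000000, w=0.770000:
  k1 = f(0.000000, 0.770000) = -1.540000
  k2 = f(0.220000, 0.431200) = -0.957000
  w ← 0.770000 + (0.22/2)·(-1.540000 + (-0.957000)) = 0.495330
x=0.220000, w=0.495330:
  k1 = f(0.220000, 0.495330) = -1.085260
  k2 = f(0.440000, 0.256573) = -0.702346
  w ← 0.495330 + (0.22/2)·(-1.085260 + (-0.702346)) = 0.298693
w(0.44) ≈ 0.2987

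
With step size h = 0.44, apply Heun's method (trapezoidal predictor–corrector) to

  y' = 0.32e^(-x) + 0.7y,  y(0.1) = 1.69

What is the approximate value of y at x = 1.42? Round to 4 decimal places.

Heun: k1 = f(x_n, y_n); k2 = f(x_n + h, y_n + h·k1); y_{n+1} = y_n + (h/2)·(k1 + k2).
x=0.100000, y=1.690000:
  k1 = f(0.100000, 1.690000) = 1.472548
  k2 = f(0.540000, 2.337921) = 1.823024
  y ← 1.690000 + (0.44/2)·(1.472548 + 1.823024) = 2.415026
x=0.540000, y=2.415026:
  k1 = f(0.540000, 2.415026) = 1.876998
  k2 = f(0.980000, 3.240905) = 2.388733
  y ← 2.415026 + (0.44/2)·(1.876998 + 2.388733) = 3.353487
x=0.980000, y=3.353487:
  k1 = f(0.980000, 3.353487) = 2.467540
  k2 = f(1.420000, 4.439204) = 3.184791
  y ← 3.353487 + (0.44/2)·(2.467540 + 3.184791) = 4.597000
y(1.42) ≈ 4.5970

4.5970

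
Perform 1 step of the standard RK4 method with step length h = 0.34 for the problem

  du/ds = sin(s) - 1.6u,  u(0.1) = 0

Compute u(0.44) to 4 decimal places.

0.0736

RK4: k1 = f(s_n, u_n); k2 = f(s_n + h/2, u_n + (h/2)·k1); k3 = f(s_n + h/2, u_n + (h/2)·k2); k4 = f(s_n + h, u_n + h·k3); u_{n+1} = u_n + (h/6)·(k1 + 2k2 + 2k3 + k4).
s=0.100000, u=0.000000:
  k1 = f(0.100000, 0.000000) = 0.099833
  k2 = f(0.270000, 0.016972) = 0.239577
  k3 = f(0.270000, 0.040728) = 0.201567
  k4 = f(0.440000, 0.068533) = 0.316287
  u ← 0.000000 + (0.34/6)·(k1 + 2k2 + 2k3 + k4) = 0.073576
u(0.44) ≈ 0.0736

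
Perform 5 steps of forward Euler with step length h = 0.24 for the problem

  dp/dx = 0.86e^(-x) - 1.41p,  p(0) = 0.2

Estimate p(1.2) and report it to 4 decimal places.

Euler: p_{n+1} = p_n + h·f(x_n, p_n).
x=0.000000, p=0.200000: f=0.578000 → p ← 0.200000 + 0.24·0.578000 = 0.338720
x=0.240000, p=0.338720: f=0.198905 → p ← 0.338720 + 0.24·0.198905 = 0.386457
x=0.480000, p=0.386457: f=-0.012751 → p ← 0.386457 + 0.24·(-0.012751) = 0.383397
x=0.720000, p=0.383397: f=-0.121983 → p ← 0.383397 + 0.24·(-0.121983) = 0.354121
x=0.960000, p=0.354121: f=-0.170023 → p ← 0.354121 + 0.24·(-0.170023) = 0.313316
p(1.2) ≈ 0.3133

0.3133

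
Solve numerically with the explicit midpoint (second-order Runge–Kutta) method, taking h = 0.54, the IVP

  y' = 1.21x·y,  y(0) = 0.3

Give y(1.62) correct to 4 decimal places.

Midpoint: k1 = f(x_n, y_n); k2 = f(x_n + h/2, y_n + (h/2)·k1); y_{n+1} = y_n + h·k2.
x=0.000000, y=0.300000:
  k1 = f(0.000000, 0.300000) = 0.000000
  k2 = f(0.270000, 0.300000) = 0.098010
  y ← 0.300000 + 0.54·0.098010 = 0.352925
x=0.540000, y=0.352925:
  k1 = f(0.540000, 0.352925) = 0.230601
  k2 = f(0.810000, 0.415188) = 0.406926
  y ← 0.352925 + 0.54·0.406926 = 0.572665
x=1.080000, y=0.572665:
  k1 = f(1.080000, 0.572665) = 0.748359
  k2 = f(1.350000, 0.774722) = 1.265509
  y ← 0.572665 + 0.54·1.265509 = 1.256040
y(1.62) ≈ 1.2560

1.2560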